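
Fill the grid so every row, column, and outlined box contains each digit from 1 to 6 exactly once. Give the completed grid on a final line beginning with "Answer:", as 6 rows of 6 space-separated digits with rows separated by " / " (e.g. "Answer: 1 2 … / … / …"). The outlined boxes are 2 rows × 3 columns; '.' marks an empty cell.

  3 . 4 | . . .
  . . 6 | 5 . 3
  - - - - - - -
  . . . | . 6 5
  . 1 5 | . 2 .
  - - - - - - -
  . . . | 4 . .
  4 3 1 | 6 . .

Step 1. [r2c2∈{2}] nothing but 2 survives at r2c2 ⇒ r2c2=2.
Step 2. [r1c5∈{1}] r1c5 has the single candidate 1, so r1c5=1.
Step 3. [r5c1∈{2,5,6}] 5 has one home in col 1: r5c1, so r5c1=5.
Step 4. [r5c3∈{2}] nothing but 2 survives at r5c3 ⇒ r5c3=2.
Step 5. [r1c4∈{2}] r1c4 has the single candidate 2, so r1c4=2.
Step 6. [r3c4∈{1,3}] r3c4 is the only open cell in row 3 admitting 1, so r3c4=1.
Step 7. [r1c6∈{6}] r1c6's peers cover all but 6, so r1c6=6.
Step 8. [r3c2∈{4}] nothing but 4 survives at r3c2, so r3c2=4.
Step 9. [r1c2∈{5}] r1c2 is down to just 5 ⇒ r1c2=5.
Step 10. [r4c4∈{3}] r4c4 is down to just 3 ⇒ r4c4=3.
Step 11. [r3c1∈{2}] nothing but 2 survives at r3c1 ⇒ r3c1=2.
Step 12. [r5c5∈{3}] r5c5 is down to just 3. So r5c5=3.
Step 13. [r2c5∈{4}] r2c5's peers cover all but 4. So r2c5=4.
Step 14. [r4c1∈{6}] r4c1's peers cover all but 6. So r4c1=6.
Step 15. [r6c5∈{5}] nothing but 5 survives at r6c5, so r6c5=5.
Step 16. [r4c6∈{4}] r4c6 has the single candidate 4 ⇒ r4c6=4.
Step 17. [r6c6∈{2}] only 2 remains possible at r6c6 ⇒ r6c6=2.
Step 18. [r2c1∈{1}] nothing but 1 survives at r2c1, so r2c1=1.
Step 19. [r5c6∈{1}] r5c6's peers cover all but 1. So r5c6=1.
Step 20. [r5c2∈{6}] r5c2 has the single candidate 6. So r5c2=6.
Step 21. [r3c3∈{3}] nothing but 3 survives at r3c3. So r3c3=3.

Answer: 3 5 4 2 1 6 / 1 2 6 5 4 3 / 2 4 3 1 6 5 / 6 1 5 3 2 4 / 5 6 2 4 3 1 / 4 3 1 6 5 2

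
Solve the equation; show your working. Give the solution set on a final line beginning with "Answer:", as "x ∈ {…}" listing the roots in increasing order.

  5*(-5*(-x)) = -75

Step 1. [5*(-5*(-x)) = -75] LHS = 5·(…); ÷5 both sides ⇒ div: -5*(-x) = -15.
Step 2. [-5*(-x) = -15] -5·(inner) — divide through by -5. So div: -x = 3.
Step 3. [-x = 3] flip signs both sides, so neg: x = -3.

Answer: x ∈ {-3}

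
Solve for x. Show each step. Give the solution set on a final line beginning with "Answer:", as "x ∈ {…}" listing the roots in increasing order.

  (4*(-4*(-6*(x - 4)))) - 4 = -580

Step 1. [(4*(-4*(-6*(x - 4)))) - 4 = -580] add 4: x sits inside (… - 4) ⇒ sub: 4*(-4*(-6*(x - 4))) = -576.
Step 2. [4*(-4*(-6*(x - 4))) = -576] leading coefficient 4: divide by 4, so div: -4*(-6*(x - 4)) = -144.
Step 3. [-4*(-6*(x - 4)) = -144] LHS = -4·(…); ÷-4 both sides ⇒ div: -6*(x - 4) = 36.
Step 4. [-6*(x - 4) = 36] leading coefficient -6: divide by -6. So div: x - 4 = -6.
Step 5. [x - 4 = -6] -4 is outermost — add 4 both sides. So sub: x = -2.

Answer: x ∈ {-2}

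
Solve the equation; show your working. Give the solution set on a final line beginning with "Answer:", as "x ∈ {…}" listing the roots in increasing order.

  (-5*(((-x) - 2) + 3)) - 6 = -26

Step 1. [(-5*(((-x) - 2) + 3)) - 6 = -26] the outer -6 inverts by adding 6. So sub: -5*(((-x) - 2) + 3) = -20.
Step 2. [-5*(((-x) - 2) + 3) = -20] -5·(inner) — divide through by -5. So div: ((-x) - 2) + 3 = 4.
Step 3. [((-x) - 2) + 3 = 4] the outer +3 inverts by subtracting 3 ⇒ sub: (-x) - 2 = 1.
Step 4. [(-x) - 2 = 1] peel the -2: add 2 from each side ⇒ sub: -x = 3.
Step 5. [-x = 3] flip signs both sides. So neg: x = -3.

Answer: x ∈ {-3}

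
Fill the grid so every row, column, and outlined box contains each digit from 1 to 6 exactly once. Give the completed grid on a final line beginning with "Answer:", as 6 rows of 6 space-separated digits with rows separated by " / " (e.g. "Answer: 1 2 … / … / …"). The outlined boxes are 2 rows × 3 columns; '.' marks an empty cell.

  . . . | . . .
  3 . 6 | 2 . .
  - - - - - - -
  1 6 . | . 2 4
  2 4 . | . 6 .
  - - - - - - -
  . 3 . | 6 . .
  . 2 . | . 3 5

Step 1. [r2c6∈{1}] r2c6 is down to just 1, so r2c6=1.
Step 2. [r2c5∈{4,5}] in row 2, 4 fits only at r2c5. So r2c5=4.
Step 3. [r1c5∈{5}] r1c5 has the single candidate 5, so r1c5=5.
Step 4. [r4c6∈{3}] r4c6's peers cover all but 3. So r4c6=3.
Step 5. [r6c4∈{1,4}] across col 4, 4 lands solely at r6c4. So r6c4=4.
Step 6. [r4c3∈{5}] r4c3's peers cover all but 5, so r4c3=5.
Step 7. [r1c1∈{4}] only 4 remains possible at r1c1. So r1c1=4.
Step 8. [r6c3∈{1}] r6c3's peers cover all but 1. So r6c3=1.
Step 9. [r3c4∈{5}] r3c4 is down to just 5 ⇒ r3c4=5.
Step 10. [r1c2∈{1}] r1c2 has the single candidate 1. So r1c2=1.
Step 11. [r6c1∈{6}] nothing but 6 survives at r6c1, so r6c1=6.
Step 12. [r1c6∈{6}] r1c6 has the single candidate 6. So r1c6=6.
Step 13. [r1c4∈{3}] nothing but 3 survives at r1c4, so r1c4=3.
Step 14. [r3c3∈{3}] r3c3's peers cover all but 3, so r3c3=3.
Step 15. [r4c4∈{1}] r4c4 is down to just 1 ⇒ r4c4=1.
Step 16. [r5c3∈{4}] r5c3 has the single candidate 4. So r5c3=4.
Step 17. [r5c6∈{2}] r5c6's peers cover all but 2. So r5c6=2.
Step 18. [r5c1∈{5}] r5c1 is down to just 5 ⇒ r5c1=5.
Step 19. [r2c2∈{5}] only 5 remains possible at r2c2, so r2c2=5.
Step 20. [r5c5∈{1}] r5c5 is down to just 1, so r5c5=1.
Step 21. [r1c3∈{2}] only 2 remains possible at r1c3 ⇒ r1c3=2.

Answer: 4 1 2 3 5 6 / 3 5 6 2 4 1 / 1 6 3 5 2 4 / 2 4 5 1 6 3 / 5 3 4 6 1 2 / 6 2 1 4 3 5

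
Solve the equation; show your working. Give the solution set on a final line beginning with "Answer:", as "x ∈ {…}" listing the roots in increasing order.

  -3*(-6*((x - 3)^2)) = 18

Step 1. [-3*(-6*((x - 3)^2)) = 18] divide by the outer -3. So div: -6*((x - 3)^2) = -6.
Step 2. [-6*((x - 3)^2) = -6] divide by the outer -6 ⇒ div: (x - 3)^2 = 1.
Step 3. [(x - 3)^2 = 1] LHS squared, RHS 1 ≥ 0: apply √ (±). So sqrt: x - 3 = 1 or -1.
Step 4. [x - 3 = 1 or -1] -3 is outermost — add 3 both sides, so sub: x = 4 or 2.

Answer: x ∈ {2, 4}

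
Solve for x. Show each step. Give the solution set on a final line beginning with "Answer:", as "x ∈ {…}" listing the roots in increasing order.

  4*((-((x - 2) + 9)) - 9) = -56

Step 1. [4*((-((x - 2) + 9)) - 9) = -56] divide by the outer 4 ⇒ div: (-((x - 2) + 9)) - 9 = -14.
Step 2. [(-((x - 2) + 9)) - 9 = -14] 9 comes off first (add 9), so sub: -((x - 2) + 9) = -5.
Step 3. [-((x - 2) + 9) = -5] flip signs both sides. So neg: (x - 2) + 9 = 5.
Step 4. [(x - 2) + 9 = 5] 9 comes off first (subtract 9). So sub: x - 2 = -4.
Step 5. [x - 2 = -4] -2 is outermost — add 2 both sides ⇒ sub: x = -2.

Answer: x ∈ {-2}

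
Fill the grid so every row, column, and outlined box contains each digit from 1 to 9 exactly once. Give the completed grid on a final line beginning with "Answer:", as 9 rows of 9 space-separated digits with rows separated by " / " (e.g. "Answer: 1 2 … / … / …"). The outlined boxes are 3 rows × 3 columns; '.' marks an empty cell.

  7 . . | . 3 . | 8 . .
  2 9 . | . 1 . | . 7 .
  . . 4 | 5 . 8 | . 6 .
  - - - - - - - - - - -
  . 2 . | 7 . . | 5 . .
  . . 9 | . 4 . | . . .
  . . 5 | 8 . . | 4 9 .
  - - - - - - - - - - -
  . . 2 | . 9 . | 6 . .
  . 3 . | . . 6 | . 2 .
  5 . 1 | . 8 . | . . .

Step 1. [r2c9∈{3,4,5}] row 2 places 5 nowhere but r2c9 ⇒ r2c9=5.
Step 2. [r4c1∈{1,3,4,6,8}] r4c1 is the only open cell in row 4 admitting 4 ⇒ r4c1=4.
Step 3. [r8c3∈{7,8}] 7 has one home in col 3: r8c3 ⇒ r8c3=7.
Step 4. [r3c2∈{1}] r3c2's peers cover all but 1, so r3c2=1.
Step 5. [r2c6∈{4}] r2c6 has the single candidate 4, so r2c6=4.
Step 6. [r7c8∈{1,3,4,5,8}] r7c8 is the only open cell in col 8 admitting 5 ⇒ r7c8=5.
Step 7. [r3c1∈{3}] r3c1's peers cover all but 3, so r3c1=3.
Step 8. [r4c3∈{3,6,8}] in col 3, 3 fits only at r4c3 ⇒ r4c3=3.
Step 9. [r7c1∈{8}] nothing but 8 survives at r7c1, so r7c1=8.
Step 10. [r8c9∈{1,4,8,9}] row 8 places 8 nowhere but r8c9 ⇒ r8c9=8.
Step 11. [r9c2∈{4,6}] in row 9, 6 fits only at r9c2. So r9c2=6.
Step 12. [r1c4∈{2,6,9}] col 4 places 9 nowhere but r1c4. So r1c4=9.
Step 13. [r1c6∈{2}] r1c6 has the single candidate 2 ⇒ r1c6=2.
Step 14. [r8c4∈{1,4}] row 8 places 4 nowhere but r8c4, so r8c4=4.
Step 15. [r8c7∈{1,9}] 1 has one home in row 8: r8c7, so r8c7=1.
Step 16. [r4c5∈{6}] r4c5's peers cover all but 6 ⇒ r4c5=6.
Step 17. [r4c9∈{1}] nothing but 1 survives at r4c9 ⇒ r4c9=1.
Step 18. [r1c9∈{4}] r1c9 is down to just 4, so r1c9=4.
Step 19. [r5c6∈{1,3,5}] row 5 places 5 nowhere but r5c6 ⇒ r5c6=5.
Step 20. [r2c7∈{3}] r2c7's peers cover all but 3. So r2c7=3.
Step 21. [r6c5∈{2}] r6c5 has the single candidate 2, so r6c5=2.
Step 22. [r5c2∈{7,8}] across col 2, 8 lands solely at r5c2, so r5c2=8.
Step 23. [r5c8∈{3}] r5c8 has the single candidate 3. So r5c8=3.
Step 24. [r5c4∈{1}] r5c4 is down to just 1, so r5c4=1.
Step 25. [r7c4∈{3}] nothing but 3 survives at r7c4. So r7c4=3.
Step 26. [r7c9∈{7}] r7c9 has the single candidate 7. So r7c9=7.
Step 27. [r9c7∈{9}] only 9 remains possible at r9c7 ⇒ r9c7=9.
Step 28. [r3c7∈{2}] r3c7's peers cover all but 2 ⇒ r3c7=2.
Step 29. [r6c9∈{6}] r6c9's peers cover all but 6. So r6c9=6.
Step 30. [r1c3∈{6}] nothing but 6 survives at r1c3, so r1c3=6.
Step 31. [r4c6∈{9}] r4c6's peers cover all but 9 ⇒ r4c6=9.
Step 32. [r8c1∈{9}] only 9 remains possible at r8c1. So r8c1=9.
Step 33. [r9c9∈{3}] r9c9 has the single candidate 3 ⇒ r9c9=3.
Step 34. [r9c6∈{7}] r9c6's peers cover all but 7. So r9c6=7.
Step 35. [r5c7∈{7}] only 7 remains possible at r5c7 ⇒ r5c7=7.
Step 36. [r6c2∈{7}] r6c2 is down to just 7. So r6c2=7.
Step 37. [r5c1∈{6}] only 6 remains possible at r5c1. So r5c1=6.
Step 38. [r5c9∈{2}] r5c9 has the single candidate 2. So r5c9=2.
Step 39. [r3c9∈{9}] nothing but 9 survives at r3c9, so r3c9=9.
Step 40. [r6c1∈{1}] only 1 remains possible at r6c1. So r6c1=1.
Step 41. [r7c2∈{4}] r7c2 is down to just 4. So r7c2=4.
Step 42. [r1c8∈{1}] r1c8's peers cover all but 1 ⇒ r1c8=1.
Step 43. [r9c8∈{4}] nothing but 4 survives at r9c8. So r9c8=4.
Step 44. [r2c3∈{8}] nothing but 8 survives at r2c3, so r2c3=8.
Step 45. [r2c4∈{6}] r2c4 is down to just 6, so r2c4=6.
Step 46. [r4c8∈{8}] nothing but 8 survives at r4c8, so r4c8=8.
Step 47. [r1c2∈{5}] r1c2 has the single candidate 5. So r1c2=5.
Step 48. [r8c5∈{5}] only 5 remains possible at r8c5. So r8c5=5.
Step 49. [r9c4∈{2}] r9c4 has the single candidate 2, so r9c4=2.
Step 50. [r7c6∈{1}] only 1 remains possible at r7c6 ⇒ r7c6=1.
Step 51. [r6c6∈{3}] only 3 remains possible at r6c6 ⇒ r6c6=3.
Step 52. [r3c5∈{7}] r3c5's peers cover all but 7, so r3c5=7.

Answer: 7 5 6 9 3 2 8 1 4 / 2 9 8 6 1 4 3 7 5 / 3 1 4 5 7 8 2 6 9 / 4 2 3 7 6 9 5 8 1 / 6 8 9 1 4 5 7 3 2 / 1 7 5 8 2 3 4 9 6 / 8 4 2 3 9 1 6 5 7 / 9 3 7 4 5 6 1 2 8 / 5 6 1 2 8 7 9 4 3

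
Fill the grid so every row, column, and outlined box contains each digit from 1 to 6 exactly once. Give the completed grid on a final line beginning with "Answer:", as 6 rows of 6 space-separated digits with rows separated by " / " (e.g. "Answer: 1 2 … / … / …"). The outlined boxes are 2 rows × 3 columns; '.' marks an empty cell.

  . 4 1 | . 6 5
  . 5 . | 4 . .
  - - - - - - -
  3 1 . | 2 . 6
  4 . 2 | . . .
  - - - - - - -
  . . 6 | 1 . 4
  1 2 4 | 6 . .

Step 1. [r6c5∈{3,5}] row 6 places 5 nowhere but r6c5. So r6c5=5.
Step 2. [r2c6∈{1,2,3}] 2 has one home in col 6: r2c6, so r2c6=2.
Step 3. [r4c6∈{1,3}] across col 6, 1 lands solely at r4c6 ⇒ r4c6=1.
Step 4. [r4c5∈{3}] only 3 remains possible at r4c5 ⇒ r4c5=3.
Step 5. [r5c1∈{5}] only 5 remains possible at r5c1, so r5c1=5.
Step 6. [r1c4∈{3}] r1c4 is down to just 3. So r1c4=3.
Step 7. [r3c5∈{4}] r3c5 is down to just 4. So r3c5=4.
Step 8. [r3c3∈{5}] r3c3 has the single candidate 5, so r3c3=5.
Step 9. [r5c2∈{3}] r5c2 is down to just 3 ⇒ r5c2=3.
Step 10. [r1c1∈{2}] only 2 remains possible at r1c1, so r1c1=2.
Step 11. [r6c6∈{3}] r6c6's peers cover all but 3, so r6c6=3.
Step 12. [r4c2∈{6}] r4c2's peers cover all but 6, so r4c2=6.
Step 13. [r4c4∈{5}] r4c4's peers cover all but 5 ⇒ r4c4=5.
Step 14. [r2c1∈{6}] only 6 remains possible at r2c1 ⇒ r2c1=6.
Step 15. [r2c5∈{1}] nothing but 1 survives at r2c5. So r2c5=1.
Step 16. [r2c3∈{3}] r2c3 has the single candidate 3 ⇒ r2c3=3.
Step 17. [r5c5∈{2}] r5c5 has the single candidate 2 ⇒ r5c5=2.

Answer: 2 4 1 3 6 5 / 6 5 3 4 1 2 / 3 1 5 2 4 6 / 4 6 2 5 3 1 / 5 3 6 1 2 4 / 1 2 4 6 5 3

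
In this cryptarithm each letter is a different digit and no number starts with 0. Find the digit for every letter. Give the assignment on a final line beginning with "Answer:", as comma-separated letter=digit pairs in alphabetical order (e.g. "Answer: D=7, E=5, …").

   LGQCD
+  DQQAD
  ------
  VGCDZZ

Step 1. [V] V is the leading digit of a 6-digit sum of two 5-digit numbers; the final carry is exactly 1. So V=1.
Step 2. [col 1: D + D ≡ Z (mod 10)] Z=0 is one option consistent with column 1 (D + D ≡ Z (mod 10), carry-in 0) — take it, so Z=0.
Step 3. [col 1: D + D ≡ Z (mod 10)] in column 1 we have D+D≡Z with carry-in 0; given Z=0 and digits 0,1 already taken and all letters distinct, that pins D to 5. So D=5.
Step 4. [col 2: C + A ≡ Z (mod 10)] several values work for A in column 2 (C + A ≡ Z (mod 10), carry-in 1); try A=3 ⇒ A=3.
Step 5. [col 2: C + A ≡ Z (mod 10)] in column 2 we have C+A≡Z with carry-in 1; given A=3, Z=0 and digits 0,1,3,5 already taken and all letters distinct, that pins C to 6 ⇒ C=6.
Step 6. [col 3: Q + Q ≡ D (mod 10)] Q=2 is one option consistent with column 3 (Q + Q ≡ D (mod 10), carry-in 1) — take it. So Q=2.
Step 7. [col 4: G + Q ≡ C (mod 10)] column 4 reads G+Q+carry(0)=C with Q=2, C=6; with digits 0,1,2,3,5,6 already taken and all letters distinct, the only value for G is 4 ⇒ G=4.
Step 8. [col 5: L + D ≡ G (mod 10)] in column 5 we have L+D≡G with carry-in 0; given D=5, G=4 and digits 0,1,2,3,4,5,6 already taken and all letters distinct, that pins L to 9 ⇒ L=9.

Answer: A=3, C=6, D=5, G=4, L=9, Q=2, V=1, Z=0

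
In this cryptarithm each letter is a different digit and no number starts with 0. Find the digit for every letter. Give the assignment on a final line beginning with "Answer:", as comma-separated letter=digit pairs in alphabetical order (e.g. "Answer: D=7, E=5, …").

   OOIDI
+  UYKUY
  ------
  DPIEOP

Step 1. [col 1: I + Y ≡ P (mod 10)] column 1 (I + Y ≡ P (mod 10), carry-in 0) doesn't pin Y yet; pick Y=4 and continue. So Y=4.
Step 2. [col 1: I + Y ≡ P (mod 10)] several values work for P in column 1 (I + Y ≡ P (mod 10), carry-in 0); try P=6, so P=6.
Step 3. [D] adding two 5-digit numbers gives at most 5+1 digits, and here it does — D is that final carry and must be 1. So D=1.
Step 4. [col 1: I + Y ≡ P (mod 10)] column 1 reads I+Y+carry(0)=P with Y=4, P=6; with digits 1,4,6 already taken and all letters distinct, the only value for I is 2 ⇒ I=2.
Step 5. [col 2: D + U ≡ O (mod 10)] no forcing yet in column 2 (carry-in 0); U=7 is free and consistent — try it. So U=7.
Step 6. [col 2: D + U ≡ O (mod 10)] in column 2 we have D+U≡O with carry-in 0; given D=1, U=7 and digits 1,2,4,6,7 already taken and all letters distinct, that pins O to 8 ⇒ O=8.
Step 7. [col 3: I + K ≡ E (mod 10)] column 3: given I=2, carry-in 0, and digits 1,2,4,6,7,8 already taken and all letters distinct, I+K≡E (mod 10) forces K=3, so K=3.
Step 8. [col 3: I + K ≡ E (mod 10)] column 3 reads I+K+carry(0)=E with I=2, K=3; with digits 1,2,3,4,6,7,8 already taken and all letters distinct, the only value for E is 5, so E=5.

Answer: D=1, E=5, I=2, K=3, O=8, P=6, U=7, Y=4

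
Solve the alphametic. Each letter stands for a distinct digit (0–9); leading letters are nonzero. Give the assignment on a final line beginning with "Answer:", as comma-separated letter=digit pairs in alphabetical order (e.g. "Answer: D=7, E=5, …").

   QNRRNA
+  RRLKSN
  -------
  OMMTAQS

Step 1. [col 1: A + N ≡ S (mod 10)] several values work for N in column 1 (A + N ≡ S (mod 10), carry-in 0); try N=6, so N=6.
Step 2. [col 1: A + N ≡ S (mod 10)] several values work for S in column 1 (A + N ≡ S (mod 10), carry-in 0); try S=9, so S=9.
Step 3. [O] O is the leading digit of a 7-digit sum of two 6-digit numbers; the final carry is exactly 1, so O=1.
Step 4. [col 1: A + N ≡ S (mod 10)] in column 1 we have A+N≡S with carry-in 0; given N=6, S=9 and digits 1,6,9 already taken and all letters distinct, that pins A to 3 ⇒ A=3.
Step 5. [col 2: N + S ≡ Q (mod 10)] column 2: given N=6, S=9, carry-in 0, and digits 1,3,6,9 already taken and all letters distinct, N+S≡Q (mod 10) forces Q=5, so Q=5.
Step 6. [col 3: R + K ≡ A (mod 10)] no forcing yet in column 3 (carry-in 1); R=4 is free and consistent — try it, so R=4.
Step 7. [col 3: R + K ≡ A (mod 10)] from column 3 (R=4, A=3, carry-in 1, digits 1,3,4,5,6,9 already taken and all letters distinct): K must equal 8. So K=8.
Step 8. [col 4: R + L ≡ T (mod 10)] no forcing yet in column 4 (carry-in 1); L=2 is free and consistent — try it. So L=2.
Step 9. [col 4: R + L ≡ T (mod 10)] in column 4 we have R+L≡T with carry-in 1; given R=4, L=2 and digits 1,2,3,4,5,6,8,9 already taken and all letters distinct, that pins T to 7, so T=7.
Step 10. [col 5: N + R ≡ M (mod 10)] column 5: given N=6, R=4, carry-in 0, and digits 1,2,3,4,5,6,7,8,9 already taken and all letters distinct, N+R≡M (mod 10) forces M=0. So M=0.

Answer: A=3, K=8, L=2, M=0, N=6, O=1, Q=5, R=4, S=9, T=7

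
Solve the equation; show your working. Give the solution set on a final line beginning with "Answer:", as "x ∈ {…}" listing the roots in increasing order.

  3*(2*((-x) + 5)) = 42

Step 1. [3*(2*((-x) + 5)) = 42] LHS = 3·(…); ÷3 both sides ⇒ div: 2*((-x) + 5) = 14.
Step 2. [2*((-x) + 5) = 14] 2·(inner) — divide through by 2. So div: (-x) + 5 = 7.
Step 3. [(-x) + 5 = 7] peel the +5: subtract 5 from each side, so sub: -x = 2.
Step 4. [-x = 2] LHS negated; negate both sides ⇒ neg: x = -2.

Answer: x ∈ {-2}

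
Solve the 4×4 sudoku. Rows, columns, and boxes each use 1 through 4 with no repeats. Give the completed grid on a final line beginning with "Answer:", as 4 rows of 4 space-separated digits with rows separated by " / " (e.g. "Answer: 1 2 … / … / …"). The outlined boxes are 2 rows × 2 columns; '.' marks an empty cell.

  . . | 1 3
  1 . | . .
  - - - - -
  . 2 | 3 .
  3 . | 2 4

Step 1. [r1c2∈{4}] only 4 remains possible at r1c2 ⇒ r1c2=4.
Step 2. [r2c4∈{2}] r2c4 has the single candidate 2 ⇒ r2c4=2.
Step 3. [r4c2∈{1}] r4c2's peers cover all but 1, so r4c2=1.
Step 4. [r2c2∈{3}] r2c2 has the single candidate 3, so r2c2=3.
Step 5. [r2c3∈{4}] only 4 remains possible at r2c3 ⇒ r2c3=4.
Step 6. [r3c1∈{4}] r3c1 is down to just 4. So r3c1=4.
Step 7. [r3c4∈{1}] r3c4 is down to just 1, so r3c4=1.
Step 8. [r1c1∈{2}] r1c1 has the single candidate 2, so r1c1=2.

Answer: 2 4 1 3 / 1 3 4 2 / 4 2 3 1 / 3 1 2 4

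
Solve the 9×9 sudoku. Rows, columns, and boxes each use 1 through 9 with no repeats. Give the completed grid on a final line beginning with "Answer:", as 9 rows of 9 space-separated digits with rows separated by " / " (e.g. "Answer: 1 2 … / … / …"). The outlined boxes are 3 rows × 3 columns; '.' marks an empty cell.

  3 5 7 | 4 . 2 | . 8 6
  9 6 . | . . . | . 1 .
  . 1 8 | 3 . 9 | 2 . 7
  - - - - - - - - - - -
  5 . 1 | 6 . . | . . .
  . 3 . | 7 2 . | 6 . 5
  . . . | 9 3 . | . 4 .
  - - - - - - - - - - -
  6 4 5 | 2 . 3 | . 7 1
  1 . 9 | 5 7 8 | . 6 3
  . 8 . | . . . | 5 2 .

Step 1. [r6c1∈{2,7,8}] r6c1 is the only open cell in col 1 admitting 2. So r6c1=2.
Step 2. [r4c2∈{7,9}] r4c2 is the only open cell in col 2 admitting 9, so r4c2=9.
Step 3. [r4c5∈{4,8}] box 5 places 8 nowhere but r4c5 ⇒ r4c5=8.
Step 4. [r9c5∈{1,4,6,9}] col 5 places 4 nowhere but r9c5. So r9c5=4.
Step 5. [r5c3∈{4}] nothing but 4 survives at r5c3. So r5c3=4.
Step 6. [r6c7∈{1,7,8}] col 7 places 1 nowhere but r6c7, so r6c7=1.
Step 7. [r2c5∈{5}] r2c5 has the single candidate 5. So r2c5=5.
Step 8. [r2c7∈{3,4}] 3 has one home in row 2: r2c7 ⇒ r2c7=3.
Step 9. [r9c4∈{1}] r9c4 is down to just 1. So r9c4=1.
Step 10. [r9c9∈{9}] r9c9 is down to just 9 ⇒ r9c9=9.
Step 11. [r2c9∈{4}] r2c9 has the single candidate 4, so r2c9=4.
Step 12. [r7c5∈{9}] r7c5 is down to just 9. So r7c5=9.
Step 13. [r7c7∈{8}] r7c7 has the single candidate 8 ⇒ r7c7=8.
Step 14. [r2c6∈{7}] only 7 remains possible at r2c6. So r2c6=7.
Step 15. [r6c3∈{6}] r6c3's peers cover all but 6. So r6c3=6.
Step 16. [r1c5∈{1}] r1c5 has the single candidate 1 ⇒ r1c5=1.
Step 17. [r9c6∈{6}] nothing but 6 survives at r9c6. So r9c6=6.
Step 18. [r3c5∈{6}] r3c5 has the single candidate 6 ⇒ r3c5=6.
Step 19. [r8c7∈{4}] r8c7 is down to just 4 ⇒ r8c7=4.
Step 20. [r8c2∈{2}] only 2 remains possible at r8c2 ⇒ r8c2=2.
Step 21. [r2c4∈{8}] r2c4's peers cover all but 8. So r2c4=8.
Step 22. [r6c9∈{8}] r6c9's peers cover all but 8 ⇒ r6c9=8.
Step 23. [r5c8∈{9}] r5c8 is down to just 9, so r5c8=9.
Step 24. [r9c1∈{7}] r9c1's peers cover all but 7 ⇒ r9c1=7.
Step 25. [r9c3∈{3}] r9c3 has the single candidate 3. So r9c3=3.
Step 26. [r3c1∈{4}] r3c1 is down to just 4 ⇒ r3c1=4.
Step 27. [r4c9∈{2}] r4c9's peers cover all but 2. So r4c9=2.
Step 28. [r6c2∈{7}] r6c2's peers cover all but 7 ⇒ r6c2=7.
Step 29. [r1c7∈{9}] nothing but 9 survives at r1c7 ⇒ r1c7=9.
Step 30. [r6c6∈{5}] r6c6's peers cover all but 5, so r6c6=5.
Step 31. [r2c3∈{2}] r2c3 has the single candidate 2 ⇒ r2c3=2.
Step 32. [r5c6∈{1}] only 1 remains possible at r5c6. So r5c6=1.
Step 33. [r3c8∈{5}] only 5 remains possible at r3c8, so r3c8=5.
Step 34. [r4c6∈{4}] nothing but 4 survives at r4c6 ⇒ r4c6=4.
Step 35. [r4c8∈{3}] r4c8 has the single candidate 3. So r4c8=3.
Step 36. [r4c7∈{7}] nothing but 7 survives at r4c7 ⇒ r4c7=7.
Step 37. [r5c1∈{8}] only 8 remains possible at r5c1, so r5c1=8.

Answer: 3 5 7 4 1 2 9 8 6 / 9 6 2 8 5 7 3 1 4 / 4 1 8 3 6 9 2 5 7 / 5 9 1 6 8 4 7 3 2 / 8 3 4 7 2 1 6 9 5 / 2 7 6 9 3 5 1 4 8 / 6 4 5 2 9 3 8 7 1 / 1 2 9 5 7 8 4 6 3 / 7 8 3 1 4 6 5 2 9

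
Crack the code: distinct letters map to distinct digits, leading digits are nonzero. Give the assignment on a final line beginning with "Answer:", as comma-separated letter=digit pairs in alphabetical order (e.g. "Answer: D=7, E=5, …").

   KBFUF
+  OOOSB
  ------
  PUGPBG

Step 1. [col 1: F + B ≡ G (mod 10)] several values work for G in column 1 (F + B ≡ G (mod 10), carry-in 0); try G=3, so G=3.
Step 2. [P] the sum has 6 digits but both addends have 5; that extra leading digit P is the final carry, namely 1, so P=1.
Step 3. [col 1: F + B ≡ G (mod 10)] column 1 (F + B ≡ G (mod 10), carry-in 0) doesn't pin F yet; pick F=6 and continue ⇒ F=6.
Step 4. [col 1: F + B ≡ G (mod 10)] in column 1 we have F+B≡G with carry-in 0; given F=6, G=3 and digits 1,3,6 already taken and all letters distinct, that pins B to 7. So B=7.
Step 5. [col 2: U + S ≡ B (mod 10)] no forcing yet in column 2 (carry-in 1); U=4 is free and consistent — try it. So U=4.
Step 6. [col 2: U + S ≡ B (mod 10)] from column 2 (U=4, B=7, carry-in 1, digits 1,3,4,6,7 already taken and all letters distinct): S must equal 2. So S=2.
Step 7. [col 3: F + O ≡ P (mod 10)] in column 3 we have F+O≡P with carry-in 0; given F=6, P=1 and digits 1,2,3,4,6,7 already taken and all letters distinct, that pins O to 5, so O=5.
Step 8. [col 5: K + O ≡ U (mod 10)] from column 5 (O=5, U=4, carry-in 1, digits 1,2,3,4,5,6,7 already taken and all letters distinct): K must equal 8 ⇒ K=8.

Answer: B=7, F=6, G=3, K=8, O=5, P=1, S=2, U=4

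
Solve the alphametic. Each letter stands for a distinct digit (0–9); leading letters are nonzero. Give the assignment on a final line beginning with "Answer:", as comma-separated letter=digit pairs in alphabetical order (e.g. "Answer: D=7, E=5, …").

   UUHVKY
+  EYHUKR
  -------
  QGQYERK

Step 1. [col 1: Y + R ≡ K (mod 10)] no forcing yet in column 1 (carry-in 0); R=9 is free and consistent — try it, so R=9.
Step 2. [col 1: Y + R ≡ K (mod 10)] column 1 (Y + R ≡ K (mod 10), carry-in 0) doesn't pin Y yet; pick Y=5 and continue. So Y=5.
Step 3. [col 1: Y + R ≡ K (mod 10)] column 1: given Y=5, R=9, carry-in 0, and digits 5,9 already taken and all letters distinct, Y+R≡K (mod 10) forces K=4. So K=4.
Step 4. [col 3: V + U ≡ E (mod 10)] column 3 (V + U ≡ E (mod 10), carry-in 0) doesn't pin E yet; pick E=3 and continue, so E=3.
Step 5. [col 3: V + U ≡ E (mod 10)] several values work for U in column 3 (V + U ≡ E (mod 10), carry-in 0); try U=6, so U=6.
Step 6. [Q] Q is the leading digit of a 7-digit sum of two 6-digit numbers; the final carry is exactly 1 ⇒ Q=1.
Step 7. [col 3: V + U ≡ E (mod 10)] column 3 reads V+U+carry(0)=E with U=6, E=3; with digits 1,3,4,5,6,9 already taken and all letters distinct, the only value for V is 7. So V=7.
Step 8. [col 4: H + H ≡ Y (mod 10)] in column 4 we have H+H≡Y with carry-in 1; given Y=5 and digits 1,3,4,5,6,7,9 already taken and all letters distinct, that pins H to 2 ⇒ H=2.
Step 9. [col 6: U + E ≡ G (mod 10)] column 6: given U=6, E=3, carry-in 1, and digits 1,2,3,4,5,6,7,9 already taken and all letters distinct, U+E≡G (mod 10) forces G=0. So G=0.

Answer: E=3, G=0, H=2, K=4, Q=1, R=9, U=6, V=7, Y=5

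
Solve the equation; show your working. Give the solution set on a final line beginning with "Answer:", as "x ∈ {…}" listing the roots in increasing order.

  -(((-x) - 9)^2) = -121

Step 1. [-(((-x) - 9)^2) = -121] LHS negated; negate both sides, so neg: ((-x) - 9)^2 = 121.
Step 2. [((-x) - 9)^2 = 121] 121 ≥ 0, LHS is (·)² — take ±√ ⇒ sqrt: (-x) - 9 = 11 or -11.
Step 3. [(-x) - 9 = 11 or -11] add 9: x sits inside (… - 9), so sub: -x = 20 or -2.
Step 4. [-x = 20 or -2] flip signs both sides, so neg: x = -20 or 2.

Answer: x ∈ {-20, 2}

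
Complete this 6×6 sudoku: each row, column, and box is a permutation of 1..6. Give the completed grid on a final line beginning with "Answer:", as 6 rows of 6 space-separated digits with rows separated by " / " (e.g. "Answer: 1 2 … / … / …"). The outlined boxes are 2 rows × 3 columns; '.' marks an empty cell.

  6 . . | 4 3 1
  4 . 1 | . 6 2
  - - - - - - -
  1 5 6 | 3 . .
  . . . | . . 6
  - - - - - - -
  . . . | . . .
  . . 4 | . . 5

Step 1. [r3c5∈{2,4}] across row 3, 2 lands solely at r3c5 ⇒ r3c5=2.
Step 2. [r6c5∈{1}] nothing but 1 survives at r6c5 ⇒ r6c5=1.
Step 3. [r5c6∈{3,4}] col 6 places 3 nowhere but r5c6, so r5c6=3.
Step 4. [r1c2∈{2}] nothing but 2 survives at r1c2 ⇒ r1c2=2.
Step 5. [r4c3∈{2,3}] across col 3, 3 lands solely at r4c3. So r4c3=3.
Step 6. [r5c3∈{2,5}] 2 has one home in col 3: r5c3 ⇒ r5c3=2.
Step 7. [r4c5∈{4,5}] in col 5, 5 fits only at r4c5 ⇒ r4c5=5.
Step 8. [r5c4∈{6}] only 6 remains possible at r5c4. So r5c4=6.
Step 9. [r6c1∈{3}] r6c1 has the single candidate 3 ⇒ r6c1=3.
Step 10. [r1c3∈{5}] nothing but 5 survives at r1c3 ⇒ r1c3=5.
Step 11. [r6c2∈{6}] r6c2 has the single candidate 6 ⇒ r6c2=6.
Step 12. [r5c5∈{4}] r5c5's peers cover all but 4. So r5c5=4.
Step 13. [r6c4∈{2}] only 2 remains possible at r6c4, so r6c4=2.
Step 14. [r2c2∈{3}] r2c2's peers cover all but 3 ⇒ r2c2=3.
Step 15. [r3c6∈{4}] r3c6's peers cover all but 4 ⇒ r3c6=4.
Step 16. [r5c1∈{5}] r5c1 is down to just 5 ⇒ r5c1=5.
Step 17. [r4c2∈{4}] r4c2 is down to just 4, so r4c2=4.
Step 18. [r5c2∈{1}] r5c2 has the single candidate 1. So r5c2=1.
Step 19. [r2c4∈{5}] r2c4's peers cover all but 5, so r2c4=5.
Step 20. [r4c1∈{2}] r4c1 is down to just 2, so r4c1=2.
Step 21. [r4c4∈{1}] r4c4 is down to just 1. So r4c4=1.

Answer: 6 2 5 4 3 1 / 4 3 1 5 6 2 / 1 5 6 3 2 4 / 2 4 3 1 5 6 / 5 1 2 6 4 3 / 3 6 4 2 1 5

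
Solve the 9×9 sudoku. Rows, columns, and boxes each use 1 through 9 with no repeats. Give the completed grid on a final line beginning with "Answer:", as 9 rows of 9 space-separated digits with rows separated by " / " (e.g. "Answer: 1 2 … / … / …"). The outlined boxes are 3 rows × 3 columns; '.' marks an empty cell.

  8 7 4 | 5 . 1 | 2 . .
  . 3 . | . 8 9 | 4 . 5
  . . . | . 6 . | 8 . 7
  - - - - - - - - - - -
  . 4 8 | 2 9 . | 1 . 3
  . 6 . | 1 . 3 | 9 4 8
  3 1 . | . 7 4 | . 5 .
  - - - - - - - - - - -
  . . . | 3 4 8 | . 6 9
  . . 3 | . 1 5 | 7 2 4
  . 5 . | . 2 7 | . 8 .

Step 1. [r4c1∈{5,7}] 5 has one home in row 4: r4c1, so r4c1=5.
Step 2. [r7c2∈{2}] nothing but 2 survives at r7c2 ⇒ r7c2=2.
Step 3. [r3c2∈{9}] nothing but 9 survives at r3c2 ⇒ r3c2=9.
Step 4. [r2c8∈{1}] r2c8's peers cover all but 1. So r2c8=1.
Step 5. [r9c1∈{1,4,6,9}] r9c1 is the only open cell in row 9 admitting 4 ⇒ r9c1=4.
Step 6. [r8c1∈{6,9}] 9 has one home in col 1: r8c1. So r8c1=9.
Step 7. [r9c3∈{1,6}] r9c3 is the only open cell in box 7 admitting 6. So r9c3=6.
Step 8. [r2c3∈{2}] only 2 remains possible at r2c3. So r2c3=2.
Step 9. [r6c7∈{6}] nothing but 6 survives at r6c7. So r6c7=6.
Step 10. [r3c1∈{1}] nothing but 1 survives at r3c1 ⇒ r3c1=1.
Step 11. [r5c3∈{7}] r5c3 is down to just 7. So r5c3=7.
Step 12. [r3c8∈{3}] r3c8's peers cover all but 3, so r3c8=3.
Step 13. [r6c4∈{8}] nothing but 8 survives at r6c4. So r6c4=8.
Step 14. [r6c9∈{2}] r6c9 is down to just 2, so r6c9=2.
Step 15. [r4c6∈{6}] only 6 remains possible at r4c6 ⇒ r4c6=6.
Step 16. [r1c9∈{6}] only 6 remains possible at r1c9. So r1c9=6.
Step 17. [r4c8∈{7}] only 7 remains possible at r4c8, so r4c8=7.
Step 18. [r6c3∈{9}] nothing but 9 survives at r6c3, so r6c3=9.
Step 19. [r2c4∈{7}] r2c4 has the single candidate 7. So r2c4=7.
Step 20. [r9c4∈{9}] r9c4's peers cover all but 9. So r9c4=9.
Step 21. [r7c1∈{7}] nothing but 7 survives at r7c1, so r7c1=7.
Step 22. [r7c7∈{5}] r7c7's peers cover all but 5, so r7c7=5.
Step 23. [r9c7∈{3}] r9c7 is down to just 3. So r9c7=3.
Step 24. [r3c4∈{4}] r3c4's peers cover all but 4, so r3c4=4.
Step 25. [r3c6∈{2}] r3c6 has the single candidate 2 ⇒ r3c6=2.
Step 26. [r8c4∈{6}] nothing but 6 survives at r8c4 ⇒ r8c4=6.
Step 27. [r9c9∈{1}] only 1 remains possible at r9c9, so r9c9=1.
Step 28. [r2c1∈{6}] r2c1 has the single candidate 6 ⇒ r2c1=6.
Step 29. [r8c2∈{8}] r8c2 is down to just 8, so r8c2=8.
Step 30. [r5c1∈{2}] r5c1 is down to just 2 ⇒ r5c1=2.
Step 31. [r7c3∈{1}] r7c3's peers cover all but 1 ⇒ r7c3=1.
Step 32. [r1c8∈{9}] r1c8 has the single candidate 9 ⇒ r1c8=9.
Step 33. [r1c5∈{3}] nothing but 3 survives at r1c5. So r1c5=3.
Step 34. [r3c3∈{5}] nothing but 5 survives at r3c3 ⇒ r3c3=5.
Step 35. [r5c5∈{5}] r5c5 has the single candidate 5, so r5c5=5.

Answer: 8 7 4 5 3 1 2 9 6 / 6 3 2 7 8 9 4 1 5 / 1 9 5 4 6 2 8 3 7 / 5 4 8 2 9 6 1 7 3 / 2 6 7 1 5 3 9 4 8 / 3 1 9 8 7 4 6 5 2 / 7 2 1 3 4 8 5 6 9 / 9 8 3 6 1 5 7 2 4 / 4 5 6 9 2 7 3 8 1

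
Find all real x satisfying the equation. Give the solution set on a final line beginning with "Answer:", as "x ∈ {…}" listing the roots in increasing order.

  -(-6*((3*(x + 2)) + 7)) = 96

Step 1. [-(-6*((3*(x + 2)) + 7)) = 96] LHS negated; negate both sides ⇒ neg: -6*((3*(x + 2)) + 7) = -96.
Step 2. [-6*((3*(x + 2)) + 7) = -96] -6·(inner) — divide through by -6. So div: (3*(x + 2)) + 7 = 16.
Step 3. [(3*(x + 2)) + 7 = 16] the outer +7 inverts by subtracting 7, so sub: 3*(x + 2) = 9.
Step 4. [3*(x + 2) = 9] divide by the outer 3 ⇒ div: x + 2 = 3.
Step 5. [x + 2 = 3] the outer +2 inverts by subtracting 2 ⇒ sub: x = 1.

Answer: x ∈ {1}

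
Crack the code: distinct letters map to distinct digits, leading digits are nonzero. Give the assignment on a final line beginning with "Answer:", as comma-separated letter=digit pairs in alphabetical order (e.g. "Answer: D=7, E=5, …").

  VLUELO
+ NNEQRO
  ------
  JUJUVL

Step 1. [col 1: O + O ≡ L (mod 10)] O=9 is one option consistent with column 1 (O + O ≡ L (mod 10), carry-in 0) — take it, so O=9.
Step 2. [col 1: O + O ≡ L (mod 10)] in column 1 we have O+O≡L with carry-in 0; given O=9 and digits 9 already taken and all letters distinct, that pins L to 8. So L=8.
Step 3. [col 2: L + R ≡ V (mod 10)] R=5 is one option consistent with column 2 (L + R ≡ V (mod 10), carry-in 1) — take it. So R=5.
Step 4. [col 2: L + R ≡ V (mod 10)] column 2: given L=8, R=5, carry-in 1, and digits 5,8,9 already taken and all letters distinct, L+R≡V (mod 10) forces V=4 ⇒ V=4.
Step 5. [col 3: E + Q ≡ U (mod 10)] Q=3 is one option consistent with column 3 (E + Q ≡ U (mod 10), carry-in 1) — take it. So Q=3.
Step 6. [col 3: E + Q ≡ U (mod 10)] no forcing yet in column 3 (carry-in 1); E=6 is free and consistent — try it. So E=6.
Step 7. [col 3: E + Q ≡ U (mod 10)] from column 3 (E=6, Q=3, carry-in 1, digits 3,4,5,6,8,9 already taken and all letters distinct): U must equal 0. So U=0.
Step 8. [col 4: U + E ≡ J (mod 10)] from column 4 (U=0, E=6, carry-in 1, digits 0,3,4,5,6,8,9 already taken and all letters distinct): J must equal 7, so J=7.
Step 9. [col 5: L + N ≡ U (mod 10)] column 5: given L=8, U=0, carry-in 0, and digits 0,3,4,5,6,7,8,9 already taken and all letters distinct, L+N≡U (mod 10) forces N=2, so N=2.

Answer: E=6, J=7, L=8, N=2, O=9, Q=3, R=5, U=0, V=4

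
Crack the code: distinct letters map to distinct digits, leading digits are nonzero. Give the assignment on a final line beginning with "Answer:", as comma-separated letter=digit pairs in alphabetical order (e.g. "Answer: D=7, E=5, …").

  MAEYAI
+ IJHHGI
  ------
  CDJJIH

Step 1. [col 1: I + I ≡ H (mod 10)] column 1 (I + I ≡ H (mod 10), carry-in 0) doesn't pin I yet; pick I=6 and continue. So I=6.
Step 2. [col 1: I + I ≡ H (mod 10)] column 1: given I=6, carry-in 0, and digits 6 already taken and all letters distinct, I+I≡H (mod 10) forces H=2. So H=2.
Step 3. [col 2: A + G ≡ I (mod 10)] column 2 (A + G ≡ I (mod 10), carry-in 1) doesn't pin G yet; pick G=1 and continue ⇒ G=1.
Step 4. [col 2: A + G ≡ I (mod 10)] column 2 reads A+G+carry(1)=I with G=1, I=6; with digits 1,2,6 already taken and all letters distinct, the only value for A is 4, so A=4.
Step 5. [col 3: Y + H ≡ J (mod 10)] several values work for Y in column 3 (Y + H ≡ J (mod 10), carry-in 0); try Y=8 ⇒ Y=8.
Step 6. [col 3: Y + H ≡ J (mod 10)] column 3 reads Y+H+carry(0)=J with Y=8, H=2; with digits 1,2,4,6,8 already taken and all letters distinct, the only value for J is 0. So J=0.
Step 7. [col 4: E + H ≡ J (mod 10)] in column 4 we have E+H≡J with carry-in 1; given H=2, J=0 and digits 0,1,2,4,6,8 already taken and all letters distinct, that pins E to 7, so E=7.
Step 8. [col 5: A + J ≡ D (mod 10)] column 5 reads A+J+carry(1)=D with A=4, J=0; with digits 0,1,2,4,6,7,8 already taken and all letters distinct, the only value for D is 5 ⇒ D=5.
Step 9. [col 6: M + I ≡ C (mod 10)] column 6 reads M+I+carry(0)=C with I=6; with digits 0,1,2,4,5,6,7,8 already taken and all letters distinct, the only value for M is 3. So M=3.
Step 10. [col 6: M + I ≡ C (mod 10)] column 6 reads M+I+carry(0)=C with M=3, I=6; with digits 0,1,2,3,4,5,6,7,8 already taken and all letters distinct, the only value for C is 9 ⇒ C=9.

Answer: A=4, C=9, D=5, E=7, G=1, H=2, I=6, J=0, M=3, Y=8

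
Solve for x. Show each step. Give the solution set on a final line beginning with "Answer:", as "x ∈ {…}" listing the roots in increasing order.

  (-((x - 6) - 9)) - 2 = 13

Step 1. [(-((x - 6) - 9)) - 2 = 13] peel the -2: add 2 from each side ⇒ sub: -((x - 6) - 9) = 15.
Step 2. [-((x - 6) - 9) = 15] LHS negated; negate both sides ⇒ neg: (x - 6) - 9 = -15.
Step 3. [(x - 6) - 9 = -15] peel the -9: add 9 from each side, so sub: x - 6 = -6.
Step 4. [x - 6 = -6] peel the -6: add 6 from each side. So sub: x = 0.

Answer: x ∈ {0}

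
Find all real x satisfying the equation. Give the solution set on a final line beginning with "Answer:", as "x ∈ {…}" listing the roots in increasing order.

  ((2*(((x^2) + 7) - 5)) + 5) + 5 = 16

Step 1. [((2*(((x^2) + 7) - 5)) + 5) + 5 = 16] the outer +5 inverts by subtracting 5 ⇒ sub: (2*(((x^2) + 7) - 5)) + 5 = 11.
Step 2. [(2*(((x^2) + 7) - 5)) + 5 = 11] peel the +5: subtract 5 from each side ⇒ sub: 2*(((x^2) + 7) - 5) = 6.
Step 3. [2*(((x^2) + 7) - 5) = 6] 2·(inner) — divide through by 2. So div: ((x^2) + 7) - 5 = 3.
Step 4. [((x^2) + 7) - 5 = 3] -5 is outermost — add 5 both sides. So sub: (x^2) + 7 = 8.
Step 5. [(x^2) + 7 = 8] +7 is outermost — subtract 7 both sides ⇒ sub: x^2 = 1.
Step 6. [x^2 = 1] √ both sides: 1 ≥ 0 gives two branches ⇒ sqrt: x = 1 or -1.

Answer: x ∈ {-1, 1}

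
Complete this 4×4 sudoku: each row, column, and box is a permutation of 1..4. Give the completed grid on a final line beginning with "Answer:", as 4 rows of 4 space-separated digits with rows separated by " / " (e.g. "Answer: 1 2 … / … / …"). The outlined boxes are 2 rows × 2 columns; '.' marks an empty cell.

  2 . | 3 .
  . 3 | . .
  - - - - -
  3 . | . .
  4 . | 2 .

Step 1. [r4c2∈{1}] r4c2's peers cover all but 1, so r4c2=1.
Step 2. [r1c4∈{1,4}] row 1 places 1 nowhere but r1c4. So r1c4=1.
Step 3. [r3c4∈{4}] only 4 remains possible at r3c4. So r3c4=4.
Step 4. [r3c3∈{1}] r3c3 is down to just 1. So r3c3=1.
Step 5. [r2c4∈{2}] only 2 remains possible at r2c4 ⇒ r2c4=2.
Step 6. [r1c2∈{4}] only 4 remains possible at r1c2. So r1c2=4.
Step 7. [r2c3∈{4}] r2c3 has the single candidate 4, so r2c3=4.
Step 8. [r2c1∈{1}] r2c1 is down to just 1. So r2c1=1.
Step 9. [r3c2∈{2}] r3c2's peers cover all but 2, so r3c2=2.
Step 10. [r4c4∈{3}] r4c4 is down to just 3, so r4c4=3.

Answer: 2 4 3 1 / 1 3 4 2 / 3 2 1 4 / 4 1 2 3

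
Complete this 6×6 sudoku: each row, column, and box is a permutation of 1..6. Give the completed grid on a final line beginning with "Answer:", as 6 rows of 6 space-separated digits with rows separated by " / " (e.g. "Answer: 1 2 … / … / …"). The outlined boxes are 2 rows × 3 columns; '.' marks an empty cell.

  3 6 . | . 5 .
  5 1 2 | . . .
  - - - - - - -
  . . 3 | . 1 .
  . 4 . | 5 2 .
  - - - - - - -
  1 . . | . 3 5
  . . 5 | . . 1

Step 1. [r6c1∈{2,4,6}] col 1 places 4 nowhere but r6c1, so r6c1=4.
Step 2. [r2c5∈{4,6}] across col 5, 4 lands solely at r2c5, so r2c5=4.
Step 3. [r5c2∈{2}] r5c2 has the single candidate 2. So r5c2=2.
Step 4. [r4c1∈{6}] nothing but 6 survives at r4c1. So r4c1=6.
Step 5. [r3c6∈{4,6}] col 6 places 4 nowhere but r3c6. So r3c6=4.
Step 6. [r3c4∈{6}] only 6 remains possible at r3c4. So r3c4=6.
Step 7. [r1c6∈{2}] nothing but 2 survives at r1c6, so r1c6=2.
Step 8. [r2c4∈{3}] r2c4 has the single candidate 3 ⇒ r2c4=3.
Step 9. [r5c4∈{4}] r5c4 is down to just 4 ⇒ r5c4=4.
Step 10. [r5c3∈{6}] r5c3 is down to just 6 ⇒ r5c3=6.
Step 11. [r1c3∈{4}] nothing but 4 survives at r1c3 ⇒ r1c3=4.
Step 12. [r2c6∈{6}] r2c6 has the single candidate 6 ⇒ r2c6=6.
Step 13. [r6c4∈{2}] r6c4 is down to just 2 ⇒ r6c4=2.
Step 14. [r6c2∈{3}] r6c2 has the single candidate 3 ⇒ r6c2=3.
Step 15. [r4c3∈{1}] r4c3's peers cover all but 1. So r4c3=1.
Step 16. [r3c1∈{2}] only 2 remains possible at r3c1, so r3c1=2.
Step 17. [r6c5∈{6}] r6c5's peers cover all but 6, so r6c5=6.
Step 18. [r3c2∈{5}] r3c2 has the single candidate 5 ⇒ r3c2=5.
Step 19. [r1c4∈{1}] only 1 remains possible at r1c4. So r1c4=1.
Step 20. [r4c6∈{3}] r4c6 has the single candidate 3, so r4c6=3.

Answer: 3 6 4 1 5 2 / 5 1 2 3 4 6 / 2 5 3 6 1 4 / 6 4 1 5 2 3 / 1 2 6 4 3 5 / 4 3 5 2 6 1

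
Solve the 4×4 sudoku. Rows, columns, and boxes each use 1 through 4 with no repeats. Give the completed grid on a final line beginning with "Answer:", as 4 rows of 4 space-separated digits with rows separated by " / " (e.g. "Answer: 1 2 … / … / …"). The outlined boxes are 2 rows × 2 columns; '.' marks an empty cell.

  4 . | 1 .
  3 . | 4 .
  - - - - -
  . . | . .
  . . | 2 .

Step 1. [r4c1∈{1}] nothing but 1 survives at r4c1. So r4c1=1.
Step 2. [r1c4∈{2,3}] in row 1, 3 fits only at r1c4 ⇒ r1c4=3.
Step 3. [r1c2∈{2}] nothing but 2 survives at r1c2, so r1c2=2.
Step 4. [r4c4∈{4}] only 4 remains possible at r4c4 ⇒ r4c4=4.
Step 5. [r3c2∈{3,4}] 4 has one home in row 3: r3c2, so r3c2=4.
Step 6. [r3c3∈{3}] r3c3's peers cover all but 3. So r3c3=3.
Step 7. [r4c2∈{3}] r4c2 has the single candidate 3 ⇒ r4c2=3.
Step 8. [r3c1∈{2}] nothing but 2 survives at r3c1 ⇒ r3c1=2.
Step 9. [r3c4∈{1}] r3c4's peers cover all but 1 ⇒ r3c4=1.
Step 10. [r2c2∈{1}] r2c2's peers cover all but 1. So r2c2=1.
Step 11. [r2c4∈{2}] only 2 remains possible at r2c4, so r2c4=2.

Answer: 4 2 1 3 / 3 1 4 2 / 2 4 3 1 / 1 3 2 4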